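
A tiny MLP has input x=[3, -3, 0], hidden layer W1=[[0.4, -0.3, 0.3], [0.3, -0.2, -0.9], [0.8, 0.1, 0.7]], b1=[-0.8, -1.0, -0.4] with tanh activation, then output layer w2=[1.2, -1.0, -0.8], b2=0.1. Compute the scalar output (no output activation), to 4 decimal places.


z1[0] = (0.4)·(3) + (-0.3)·(-3) + (0.3)·(0) - 0.8 = 1.3
z1[1] = (0.3)·(3) + (-0.2)·(-3) + (-0.9)·(0) - 1.0 = 0.5
z1[2] = (0.8)·(3) + (0.1)·(-3) + (0.7)·(0) - 0.4 = 1.7
h = tanh(z1) = [0.8617, 0.4621, 0.9354]
output = (1.2)·(0.8617) + (-1.0)·(0.4621) + (-0.8)·(0.9354) + 0.1 = -0.0764

-0.0764


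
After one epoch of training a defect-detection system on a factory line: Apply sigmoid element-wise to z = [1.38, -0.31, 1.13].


σ(1.38) = 1/(1+e^-1.38) = 0.799
σ(-0.31) = 1/(1+e^0.31) = 0.4231
σ(1.13) = 1/(1+e^-1.13) = 0.7558
result = [0.799, 0.4231, 0.7558]

[0.799, 0.4231, 0.7558]


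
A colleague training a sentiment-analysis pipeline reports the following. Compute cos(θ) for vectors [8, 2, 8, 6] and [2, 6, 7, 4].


A·B = 8·2 + 2·6 + 8·7 + 6·4 = 108
‖A‖ = √168 = 12.9615, ‖B‖ = √105 = 10.247
cos = 108/(√168·√105) = 108/√17640 = 0.8132

0.8132


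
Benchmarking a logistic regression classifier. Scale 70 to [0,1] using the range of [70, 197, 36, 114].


min=36, max=197
(70-36)/(197-36) = 34/161 = 0.2112

0.2112


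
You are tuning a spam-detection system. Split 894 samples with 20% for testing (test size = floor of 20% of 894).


Test = ⌊894·20/100⌋ = 178
Train = 894 - 178 = 716

Train: 716, Test: 178


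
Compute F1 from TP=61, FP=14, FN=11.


Precision = 61/75 = 0.8133
Recall = 61/72 = 0.8472
F1 = 2·P·R/(P+R) = 2·TP/(2·TP+FP+FN) = 122/(122+14+11) = 122/147 = 0.8299

0.8299


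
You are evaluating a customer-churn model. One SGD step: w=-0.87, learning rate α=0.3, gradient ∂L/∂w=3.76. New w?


w_new = w - α·∇
= -0.87 - 0.3·3.76
= -0.87 - 1.128
= -1.998

-1.998


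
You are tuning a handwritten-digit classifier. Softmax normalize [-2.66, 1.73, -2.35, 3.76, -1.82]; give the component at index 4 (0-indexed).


Exponentials: e^-2.66=0.0699, e^1.73=5.6407, e^-2.35=0.0954, e^3.76=42.9484, e^-1.82=0.162
Sum = 48.9164
Softmax = [0.0014, 0.1153, 0.0019, 0.878, 0.0033]
p[4] = 0.162/48.9164 = 0.0033

0.0033


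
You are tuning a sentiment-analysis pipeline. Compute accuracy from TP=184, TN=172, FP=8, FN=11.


Accuracy = (TP+TN)/(TP+TN+FP+FN)
= (184+172)/(375)
= 356/375 = 94.93%

94.93%


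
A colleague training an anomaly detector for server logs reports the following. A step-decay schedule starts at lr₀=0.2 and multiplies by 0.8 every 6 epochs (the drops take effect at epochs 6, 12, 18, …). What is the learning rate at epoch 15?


n_drops = ⌊15/6⌋ = 2
lr = 0.2·0.8^2 = 0.2·0.64 = 0.128

0.128


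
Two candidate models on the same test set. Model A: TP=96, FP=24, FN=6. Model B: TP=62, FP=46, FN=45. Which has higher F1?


Model A: P=96/120=0.8, R=96/102=0.9412, F1=2PR/(P+R)=2TP/(2TP+FP+FN)=192/222=0.8649
Model B: P=62/108=0.5741, R=62/107=0.5794, F1=2PR/(P+R)=2TP/(2TP+FP+FN)=124/215=0.5767
0.8649 > 0.5767 → Model A

Model A


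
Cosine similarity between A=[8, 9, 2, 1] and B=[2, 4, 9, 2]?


A·B = 8·2 + 9·4 + 2·9 + 1·2 = 72
‖A‖ = √150 = 12.2474, ‖B‖ = √105 = 10.247
cos = 72/(√150·√105) = 72/√15750 = 0.5737

0.5737


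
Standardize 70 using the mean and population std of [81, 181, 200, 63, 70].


μ = 119, σ = 58.9678
z = (70 - 119)/58.9678 = -0.831

-0.831


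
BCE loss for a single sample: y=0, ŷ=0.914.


BCE = -[y·ln(p) + (1-y)·ln(1-p)]
= -0 - 1·ln(1-0.914)
= -ln(0.086) = 2.4534

2.4534


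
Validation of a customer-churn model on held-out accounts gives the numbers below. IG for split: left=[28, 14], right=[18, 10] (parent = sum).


Parent = [46, 24], H_parent = 0.9275
H_left = 0.9183 (n=42), H_right = 0.9403 (n=28)
H_children = (42/70)·0.9183 + (28/70)·0.9403 = 0.9271
IG = 0.9275 - 0.9271 = 0.0004

0.0004


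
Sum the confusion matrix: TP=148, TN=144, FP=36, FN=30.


Total = TP + TN + FP + FN
= 148 + 144 + 36 + 30
= 358
(Predicted positive: 184, predicted negative: 174)

358


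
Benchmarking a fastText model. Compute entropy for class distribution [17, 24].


Probabilities: [17/41, 24/41] ≈ [0.4146, 0.5854]
H = -((17/41)·log₂(17/41) + (24/41)·log₂(24/41))
  = 0.9789 bits

0.9789 bits


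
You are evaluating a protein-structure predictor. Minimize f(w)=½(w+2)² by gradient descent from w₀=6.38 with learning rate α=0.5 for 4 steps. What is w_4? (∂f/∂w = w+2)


step 1: grad = 6.38+2 = 8.38; w = 6.38 - 0.5·(8.38) = 2.19
step 2: grad = 2.19+2 = 4.19; w = 2.19 - 0.5·(4.19) = 0.095
step 3: grad = 0.095+2 = 2.095; w = 0.095 - 0.5·(2.095) = -0.9525
step 4: grad = -0.9525+2 = 1.0475; w = -0.9525 - 0.5·(1.0475) = -1.47625

-1.47625


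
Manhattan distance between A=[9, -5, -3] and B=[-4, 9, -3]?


d = |9+ 4| + |-5-9| + |-3+ 3|
  = 13 + 14 + 0
  = 27

27


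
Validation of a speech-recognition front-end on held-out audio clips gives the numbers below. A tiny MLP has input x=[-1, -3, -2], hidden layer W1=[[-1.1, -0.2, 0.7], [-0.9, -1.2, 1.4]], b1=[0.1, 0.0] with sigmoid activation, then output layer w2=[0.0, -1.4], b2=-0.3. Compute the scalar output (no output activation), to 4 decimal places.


z1[0] = (-1.1)·(-1) + (-0.2)·(-3) + (0.7)·(-2) + 0.1 = 0.4
z1[1] = (-0.9)·(-1) + (-1.2)·(-3) + (1.4)·(-2) + 0.0 = 1.7
h = sigmoid(z1) = [0.5987, 0.8455]
output = (0.0)·(0.5987) + (-1.4)·(0.8455) - 0.3 = -1.4837

-1.4837


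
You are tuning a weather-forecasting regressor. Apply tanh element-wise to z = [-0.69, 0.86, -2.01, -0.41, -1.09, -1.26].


tanh(-0.69) = -0.598
tanh(0.86) = 0.6963
tanh(-2.01) = -0.9647
tanh(-0.41) = -0.3885
tanh(-1.09) = -0.7969
tanh(-1.26) = -0.8511
result = [-0.598, 0.6963, -0.9647, -0.3885, -0.7969, -0.8511]

[-0.598, 0.6963, -0.9647, -0.3885, -0.7969, -0.8511]


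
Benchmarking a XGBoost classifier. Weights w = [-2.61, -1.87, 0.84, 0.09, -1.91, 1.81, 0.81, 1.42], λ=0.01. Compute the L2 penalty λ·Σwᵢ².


‖w‖₂² = (-2.61)² + (-1.87)² + (0.84)² + (0.09)² + (-1.91)² + (1.81)² + (0.81)² + (1.42)²
     = 6.8121 + 3.4969 + 0.7056 + 0.0081 + 3.6481 + 3.2761 + 0.6561 + 2.0164
     = 20.6194
λ·‖w‖₂² = 0.01·20.6194 = 0.206194

0.206194


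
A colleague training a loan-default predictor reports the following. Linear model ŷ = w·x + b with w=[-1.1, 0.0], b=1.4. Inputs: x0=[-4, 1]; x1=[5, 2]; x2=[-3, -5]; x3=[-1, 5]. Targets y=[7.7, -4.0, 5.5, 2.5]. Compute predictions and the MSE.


ŷ0 = (-1.1)·(-4) + (0.0)·(1) + 1.4 = 5.8
ŷ1 = (-1.1)·(5) + (0.0)·(2) + 1.4 = -4.1
ŷ2 = (-1.1)·(-3) + (0.0)·(-5) + 1.4 = 4.7
ŷ3 = (-1.1)·(-1) + (0.0)·(5) + 1.4 = 2.5
errors² = [3.61, 0.01, 0.64, 0.0]
MSE = 4.2600/4 = 1.065

1.065


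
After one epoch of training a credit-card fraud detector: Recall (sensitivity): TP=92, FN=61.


Recall = TP/(TP+FN)
= 92/(92+61)
= 92/153 = 60.13%

60.13%


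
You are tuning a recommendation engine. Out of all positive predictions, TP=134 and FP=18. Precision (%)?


Precision = TP/(TP+FP)
= 134/(134+18)
= 134/152 = 88.16%

88.16%


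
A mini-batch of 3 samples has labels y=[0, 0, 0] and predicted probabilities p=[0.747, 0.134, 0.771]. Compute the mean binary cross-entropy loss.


L[0] = -ln(1-0.747) = -ln(0.253) = 1.3744
L[1] = -ln(1-0.134) = -ln(0.866) = 0.1439
L[2] = -ln(1-0.771) = -ln(0.229) = 1.474
mean = (1.3744 + 0.1439 + 1.474)/3 = 0.9974

0.9974


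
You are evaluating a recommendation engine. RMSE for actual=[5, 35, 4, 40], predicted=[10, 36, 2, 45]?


MSE = 55/4 = 13.75
RMSE = √(55/4) = 3.7081

3.7081


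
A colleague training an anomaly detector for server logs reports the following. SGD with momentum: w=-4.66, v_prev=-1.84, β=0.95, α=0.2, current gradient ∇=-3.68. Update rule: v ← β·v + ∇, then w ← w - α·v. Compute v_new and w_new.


v_new = 0.95·-1.84 - 3.68 = -1.748 - 3.68 = -5.428
w_new = -4.66 - 0.2·-5.428 = -4.66 + 1.0856 = -3.5744

v_new=-5.428, w_new=-3.5744


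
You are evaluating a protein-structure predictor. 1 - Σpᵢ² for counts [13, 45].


Probabilities: [13/58, 45/58] ≈ [0.2241, 0.7759]
Σpᵢ² = (169 + 2025)/58² = 2194/3364
Gini = 1 - Σpᵢ² = 1 - 2194/3364 = 0.3478

0.3478


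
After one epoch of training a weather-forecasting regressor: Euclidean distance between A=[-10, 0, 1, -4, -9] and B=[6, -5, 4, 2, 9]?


d = √((-10-6)² + (0+ 5)² + (1-4)² + (-4-2)² + (-9-9)²)
  = √(256 + 25 + 9 + 36 + 324)
  = √650 = 25.4951

25.4951


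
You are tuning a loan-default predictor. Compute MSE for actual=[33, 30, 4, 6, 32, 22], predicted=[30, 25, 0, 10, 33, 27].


Squared errors: (33-30)²=9, (30-25)²=25, (4-0)²=16, (6-10)²=16, (32-33)²=1, (22-27)²=25
Sum = 92
MSE = 92/6 = 46/3

46/3


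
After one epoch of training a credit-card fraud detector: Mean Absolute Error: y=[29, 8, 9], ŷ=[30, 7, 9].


Absolute errors: |29-30|=1, |8-7|=1, |9-9|=0
Sum = 2
MAE = 2/3 = 2/3

2/3


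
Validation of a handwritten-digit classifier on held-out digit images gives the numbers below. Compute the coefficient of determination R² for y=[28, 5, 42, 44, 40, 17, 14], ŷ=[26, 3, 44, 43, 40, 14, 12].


ȳ = 27.1429
SS_res = Σ(y-ŷ)² = 26
SS_tot = Σ(y-ȳ)² = 1436.86
R² = 1 - SS_res/SS_tot = 1 - 0.0181 = 0.9819

0.9819


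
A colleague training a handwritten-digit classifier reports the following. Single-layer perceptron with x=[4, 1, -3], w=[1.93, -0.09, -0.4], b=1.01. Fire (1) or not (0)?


z = (4)·(1.93) + (1)·(-0.09) + (-3)·(-0.4) + 1.01
  = 9.84
step(z) = 1 (z≥0)

1


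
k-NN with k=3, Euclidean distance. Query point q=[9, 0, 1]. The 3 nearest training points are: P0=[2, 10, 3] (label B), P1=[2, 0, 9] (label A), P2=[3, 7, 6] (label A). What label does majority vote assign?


d(q,P0) = 12.3693  (label B)
d(q,P1) = 10.6301  (label A)
d(q,P2) = 10.4881  (label A)
Votes: A=2, B=1
Majority → A

A


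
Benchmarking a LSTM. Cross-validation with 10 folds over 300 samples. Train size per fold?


Fold size = 300/10 = 30
Training per fold = 300 - 30 = 270

270


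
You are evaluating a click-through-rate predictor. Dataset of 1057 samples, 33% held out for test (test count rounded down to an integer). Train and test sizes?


Test = ⌊1057·33/100⌋ = 348
Train = 1057 - 348 = 709

Train: 709, Test: 348


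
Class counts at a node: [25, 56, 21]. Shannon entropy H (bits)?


Probabilities: [25/102, 56/102, 21/102] ≈ [0.2451, 0.549, 0.2059]
H = -((25/102)·log₂(25/102) + (56/102)·log₂(56/102) + (21/102)·log₂(21/102))
  = 1.4416 bits

1.4416 bits


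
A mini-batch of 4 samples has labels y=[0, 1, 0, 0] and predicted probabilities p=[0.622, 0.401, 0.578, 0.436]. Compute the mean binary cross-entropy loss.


L[0] = -ln(1-0.622) = -ln(0.378) = 0.9729
L[1] = -ln(0.401) = 0.9138
L[2] = -ln(1-0.578) = -ln(0.422) = 0.8627
L[3] = -ln(1-0.436) = -ln(0.564) = 0.5727
mean = (0.9729 + 0.9138 + 0.8627 + 0.5727)/4 = 0.8305

0.8305


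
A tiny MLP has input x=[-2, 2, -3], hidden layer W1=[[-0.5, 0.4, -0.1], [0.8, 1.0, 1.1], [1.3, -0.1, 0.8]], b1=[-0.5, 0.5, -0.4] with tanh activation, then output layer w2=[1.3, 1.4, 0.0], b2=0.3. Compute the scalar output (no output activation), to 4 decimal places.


z1[0] = (-0.5)·(-2) + (0.4)·(2) + (-0.1)·(-3) - 0.5 = 1.6
z1[1] = (0.8)·(-2) + (1.0)·(2) + (1.1)·(-3) + 0.5 = -2.4
z1[2] = (1.3)·(-2) + (-0.1)·(2) + (0.8)·(-3) - 0.4 = -5.6
h = tanh(z1) = [0.9217, -0.9837, -1.0]
output = (1.3)·(0.9217) + (1.4)·(-0.9837) + (0.0)·(-1.0) + 0.3 = 0.121

0.121


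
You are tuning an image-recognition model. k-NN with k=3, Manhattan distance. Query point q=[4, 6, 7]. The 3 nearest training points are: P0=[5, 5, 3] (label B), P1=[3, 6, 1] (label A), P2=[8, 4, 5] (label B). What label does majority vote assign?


d(q,P0) = 6  (label B)
d(q,P1) = 7  (label A)
d(q,P2) = 8  (label B)
Votes: A=1, B=2
Majority → B

B


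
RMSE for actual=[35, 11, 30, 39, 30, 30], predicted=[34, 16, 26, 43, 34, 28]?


MSE = 78/6 = 13
RMSE = √(78/6) = 3.6056

3.6056


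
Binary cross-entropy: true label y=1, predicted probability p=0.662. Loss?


BCE = -[y·ln(p) + (1-y)·ln(1-p)]
= -1·ln(0.662) - 0
= -ln(0.662) = 0.4125

0.4125


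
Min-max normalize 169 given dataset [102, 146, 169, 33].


min=33, max=169
(169-33)/(169-33) = 136/136 = 1.0

1.0


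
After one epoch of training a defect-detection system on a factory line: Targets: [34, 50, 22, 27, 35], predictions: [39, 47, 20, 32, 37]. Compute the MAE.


Absolute errors: |34-39|=5, |50-47|=3, |22-20|=2, |27-32|=5, |35-37|=2
Sum = 17
MAE = 17/5 = 17/5

17/5


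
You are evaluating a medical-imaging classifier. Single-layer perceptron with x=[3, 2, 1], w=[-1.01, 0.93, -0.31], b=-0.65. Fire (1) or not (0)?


z = (3)·(-1.01) + (2)·(0.93) + (1)·(-0.31) - 0.65
  = -2.13
step(z) = 0 (z<0)

0


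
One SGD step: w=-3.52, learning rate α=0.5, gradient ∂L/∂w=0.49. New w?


w_new = w - α·∇
= -3.52 - 0.5·0.49
= -3.52 - 0.245
= -3.765

-3.765


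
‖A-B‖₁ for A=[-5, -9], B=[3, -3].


d = |-5-3| + |-9+ 3|
  = 8 + 6
  = 14

14


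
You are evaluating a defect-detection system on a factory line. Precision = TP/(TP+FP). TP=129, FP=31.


Precision = TP/(TP+FP)
= 129/(129+31)
= 129/160 = 80.62%

80.62%


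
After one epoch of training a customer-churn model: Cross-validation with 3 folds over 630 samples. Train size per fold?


Fold size = 630/3 = 210
Training per fold = 630 - 210 = 420

420


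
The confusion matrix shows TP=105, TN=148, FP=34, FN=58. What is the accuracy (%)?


Accuracy = (TP+TN)/(TP+TN+FP+FN)
= (105+148)/(345)
= 253/345 = 73.33%

73.33%


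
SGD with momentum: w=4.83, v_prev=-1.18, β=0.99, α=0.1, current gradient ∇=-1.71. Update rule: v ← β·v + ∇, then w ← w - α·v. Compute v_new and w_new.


v_new = 0.99·-1.18 - 1.71 = -1.1682 - 1.71 = -2.8782
w_new = 4.83 - 0.1·-2.8782 = 4.83 + 0.28782 = 5.11782

v_new=-2.8782, w_new=5.11782


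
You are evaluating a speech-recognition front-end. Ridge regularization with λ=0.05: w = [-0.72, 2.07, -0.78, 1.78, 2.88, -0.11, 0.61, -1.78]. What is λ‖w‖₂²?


‖w‖₂² = (-0.72)² + (2.07)² + (-0.78)² + (1.78)² + (2.88)² + (-0.11)² + (0.61)² + (-1.78)²
     = 0.5184 + 4.2849 + 0.6084 + 3.1684 + 8.2944 + 0.0121 + 0.3721 + 3.1684
     = 20.4271
λ·‖w‖₂² = 0.05·20.4271 = 1.021355

1.021355


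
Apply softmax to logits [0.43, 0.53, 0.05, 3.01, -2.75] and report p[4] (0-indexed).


Exponentials: e^0.43=1.5373, e^0.53=1.6989, e^0.05=1.0513, e^3.01=20.2874, e^-2.75=0.0639
Sum = 24.6388
Softmax = [0.0624, 0.069, 0.0427, 0.8234, 0.0026]
p[4] = 0.0639/24.6388 = 0.0026

0.0026


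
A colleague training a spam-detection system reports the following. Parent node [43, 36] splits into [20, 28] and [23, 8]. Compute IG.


Parent = [43, 36], H_parent = 0.9943
H_left = 0.9799 (n=48), H_right = 0.8238 (n=31)
H_children = (48/79)·0.9799 + (31/79)·0.8238 = 0.9186
IG = 0.9943 - 0.9186 = 0.0757

0.0757


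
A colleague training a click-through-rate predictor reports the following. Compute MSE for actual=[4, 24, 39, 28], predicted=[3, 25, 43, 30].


Squared errors: (4-3)²=1, (24-25)²=1, (39-43)²=16, (28-30)²=4
Sum = 22
MSE = 22/4 = 11/2

11/2


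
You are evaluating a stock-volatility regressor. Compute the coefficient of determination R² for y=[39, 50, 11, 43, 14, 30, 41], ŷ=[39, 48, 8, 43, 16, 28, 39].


ȳ = 32.5714
SS_res = Σ(y-ŷ)² = 25
SS_tot = Σ(y-ȳ)² = 1341.71
R² = 1 - SS_res/SS_tot = 1 - 0.0186 = 0.9814

0.9814


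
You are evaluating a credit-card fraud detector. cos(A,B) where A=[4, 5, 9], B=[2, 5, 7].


A·B = 4·2 + 5·5 + 9·7 = 96
‖A‖ = √122 = 11.0454, ‖B‖ = √78 = 8.8318
cos = 96/(√122·√78) = 96/√9516 = 0.9841

0.9841


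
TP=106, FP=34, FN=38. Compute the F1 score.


Precision = 106/140 = 0.7571
Recall = 106/144 = 0.7361
F1 = 2·P·R/(P+R) = 2·TP/(2·TP+FP+FN) = 212/(212+34+38) = 212/284 = 0.7465

0.7465


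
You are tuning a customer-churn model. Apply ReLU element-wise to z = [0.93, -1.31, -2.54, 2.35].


ReLU(0.93) = max(0, 0.93) = 0.93
ReLU(-1.31) = max(0, -1.31) = 0.0
ReLU(-2.54) = max(0, -2.54) = 0.0
ReLU(2.35) = max(0, 2.35) = 2.35
result = [0.93, 0.0, 0.0, 2.35]

[0.93, 0.0, 0.0, 2.35]


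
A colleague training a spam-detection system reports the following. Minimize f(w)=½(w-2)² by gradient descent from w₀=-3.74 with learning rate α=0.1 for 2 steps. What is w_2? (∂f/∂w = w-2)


step 1: grad = -3.74-2 = -5.74; w = -3.74 - 0.1·(-5.74) = -3.166
step 2: grad = -3.166-2 = -5.166; w = -3.166 - 0.1·(-5.166) = -2.6494

-2.6494


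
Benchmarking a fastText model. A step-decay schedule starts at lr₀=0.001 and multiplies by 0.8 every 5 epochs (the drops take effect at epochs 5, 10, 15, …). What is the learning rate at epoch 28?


n_drops = ⌊28/5⌋ = 5
lr = 0.001·0.8^5 = 0.001·0.32768 = 0.00032768

0.00032768


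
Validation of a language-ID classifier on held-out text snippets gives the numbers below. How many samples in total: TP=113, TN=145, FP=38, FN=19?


Total = TP + TN + FP + FN
= 113 + 145 + 38 + 19
= 315
(Predicted positive: 151, predicted negative: 164)

315


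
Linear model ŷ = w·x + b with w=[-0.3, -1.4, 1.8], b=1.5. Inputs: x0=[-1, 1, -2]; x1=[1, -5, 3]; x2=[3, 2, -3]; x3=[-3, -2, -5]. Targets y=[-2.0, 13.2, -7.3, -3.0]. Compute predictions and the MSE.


ŷ0 = (-0.3)·(-1) + (-1.4)·(1) + (1.8)·(-2) + 1.5 = -3.2
ŷ1 = (-0.3)·(1) + (-1.4)·(-5) + (1.8)·(3) + 1.5 = 13.6
ŷ2 = (-0.3)·(3) + (-1.4)·(2) + (1.8)·(-3) + 1.5 = -7.6
ŷ3 = (-0.3)·(-3) + (-1.4)·(-2) + (1.8)·(-5) + 1.5 = -3.8
errors² = [1.44, 0.16, 0.09, 0.64]
MSE = 2.3300/4 = 0.5825

0.5825


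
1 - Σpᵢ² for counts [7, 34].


Probabilities: [7/41, 34/41] ≈ [0.1707, 0.8293]
Σpᵢ² = (49 + 1156)/41² = 1205/1681
Gini = 1 - Σpᵢ² = 1 - 1205/1681 = 0.2832

0.2832


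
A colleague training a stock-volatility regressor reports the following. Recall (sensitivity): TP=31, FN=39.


Recall = TP/(TP+FN)
= 31/(31+39)
= 31/70 = 44.29%

44.29%


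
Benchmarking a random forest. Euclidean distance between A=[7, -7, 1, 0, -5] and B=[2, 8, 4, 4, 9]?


d = √((7-2)² + (-7-8)² + (1-4)² + (0-4)² + (-5-9)²)
  = √(25 + 225 + 9 + 16 + 196)
  = √471 = 21.7025

21.7025


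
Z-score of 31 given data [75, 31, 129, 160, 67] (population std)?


μ = 92.4, σ = 46.1025
z = (31 - 92.4)/46.1025 = -1.3318

-1.3318


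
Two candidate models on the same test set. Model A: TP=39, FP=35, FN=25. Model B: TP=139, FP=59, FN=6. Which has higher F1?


Model A: P=39/74=0.527, R=39/64=0.6094, F1=2PR/(P+R)=2TP/(2TP+FP+FN)=78/138=0.5652
Model B: P=139/198=0.702, R=139/145=0.9586, F1=2PR/(P+R)=2TP/(2TP+FP+FN)=278/343=0.8105
0.5652 < 0.8105 → Model B

Model B


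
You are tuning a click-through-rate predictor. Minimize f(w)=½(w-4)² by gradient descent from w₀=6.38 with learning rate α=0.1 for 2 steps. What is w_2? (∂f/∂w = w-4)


step 1: grad = 6.38-4 = 2.38; w = 6.38 - 0.1·(2.38) = 6.142
step 2: grad = 6.142-4 = 2.142; w = 6.142 - 0.1·(2.142) = 5.9278

5.9278


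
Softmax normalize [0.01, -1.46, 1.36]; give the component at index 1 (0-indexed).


Exponentials: e^0.01=1.0101, e^-1.46=0.2322, e^1.36=3.8962
Sum = 5.1385
Softmax = [0.1966, 0.0452, 0.7582]
p[1] = 0.2322/5.1385 = 0.0452

0.0452


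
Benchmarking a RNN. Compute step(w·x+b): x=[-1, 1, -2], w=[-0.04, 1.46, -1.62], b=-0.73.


z = (-1)·(-0.04) + (1)·(1.46) + (-2)·(-1.62) - 0.73
  = 4.01
step(z) = 1 (z≥0)

1


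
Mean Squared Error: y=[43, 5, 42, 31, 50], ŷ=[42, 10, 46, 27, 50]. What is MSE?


Squared errors: (43-42)²=1, (5-10)²=25, (42-46)²=16, (31-27)²=16, (50-50)²=0
Sum = 58
MSE = 58/5 = 58/5

58/5


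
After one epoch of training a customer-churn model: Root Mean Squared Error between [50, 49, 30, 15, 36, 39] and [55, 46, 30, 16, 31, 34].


MSE = 85/6 = 14.1667
RMSE = √(85/6) = 3.7639

3.7639


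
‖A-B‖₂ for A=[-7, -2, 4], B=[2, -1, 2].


d = √((-7-2)² + (-2+ 1)² + (4-2)²)
  = √(81 + 1 + 4)
  = √86 = 9.2736

9.2736


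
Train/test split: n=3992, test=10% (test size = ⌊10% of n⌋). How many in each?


Test = ⌊3992·10/100⌋ = 399
Train = 3992 - 399 = 3593

Train: 3593, Test: 399


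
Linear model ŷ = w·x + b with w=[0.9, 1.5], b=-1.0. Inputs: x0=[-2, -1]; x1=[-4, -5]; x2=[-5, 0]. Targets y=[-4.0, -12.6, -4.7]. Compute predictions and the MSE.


ŷ0 = (0.9)·(-2) + (1.5)·(-1) - 1.0 = -4.3
ŷ1 = (0.9)·(-4) + (1.5)·(-5) - 1.0 = -12.1
ŷ2 = (0.9)·(-5) + (1.5)·(0) - 1.0 = -5.5
errors² = [0.09, 0.25, 0.64]
MSE = 0.9800/3 = 0.3267

0.3267


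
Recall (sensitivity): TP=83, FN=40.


Recall = TP/(TP+FN)
= 83/(83+40)
= 83/123 = 67.48%

67.48%


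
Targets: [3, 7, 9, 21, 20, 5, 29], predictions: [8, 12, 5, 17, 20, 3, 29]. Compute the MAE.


Absolute errors: |3-8|=5, |7-12|=5, |9-5|=4, |21-17|=4, |20-20|=0, |5-3|=2, |29-29|=0
Sum = 20
MAE = 20/7 = 20/7

20/7


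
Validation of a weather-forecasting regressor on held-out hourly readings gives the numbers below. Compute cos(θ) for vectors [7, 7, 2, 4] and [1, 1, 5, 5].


A·B = 7·1 + 7·1 + 2·5 + 4·5 = 44
‖A‖ = √118 = 10.8628, ‖B‖ = √52 = 7.2111
cos = 44/(√118·√52) = 44/√6136 = 0.5617

0.5617


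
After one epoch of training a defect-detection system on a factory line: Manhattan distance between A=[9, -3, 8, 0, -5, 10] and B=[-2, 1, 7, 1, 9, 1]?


d = |9+ 2| + |-3-1| + |8-7| + |0-1| + |-5-9| + |10-1|
  = 11 + 4 + 1 + 1 + 14 + 9
  = 40

40


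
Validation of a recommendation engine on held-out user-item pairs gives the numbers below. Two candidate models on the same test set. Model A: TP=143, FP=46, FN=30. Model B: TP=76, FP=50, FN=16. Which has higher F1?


Model A: P=143/189=0.7566, R=143/173=0.8266, F1=2PR/(P+R)=2TP/(2TP+FP+FN)=286/362=0.7901
Model B: P=76/126=0.6032, R=76/92=0.8261, F1=2PR/(P+R)=2TP/(2TP+FP+FN)=152/218=0.6972
0.7901 > 0.6972 → Model A

Model A


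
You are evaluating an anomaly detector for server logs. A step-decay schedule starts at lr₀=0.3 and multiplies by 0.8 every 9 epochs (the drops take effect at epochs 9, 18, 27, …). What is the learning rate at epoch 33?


n_drops = ⌊33/9⌋ = 3
lr = 0.3·0.8^3 = 0.3·0.512 = 0.1536

0.1536


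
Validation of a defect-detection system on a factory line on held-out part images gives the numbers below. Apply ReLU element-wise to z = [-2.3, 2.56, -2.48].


ReLU(-2.3) = max(0, -2.3) = 0.0
ReLU(2.56) = max(0, 2.56) = 2.56
ReLU(-2.48) = max(0, -2.48) = 0.0
result = [0.0, 2.56, 0.0]

[0.0, 2.56, 0.0]


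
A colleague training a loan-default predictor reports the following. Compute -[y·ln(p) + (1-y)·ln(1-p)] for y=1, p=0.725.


BCE = -[y·ln(p) + (1-y)·ln(1-p)]
= -1·ln(0.725) - 0
= -ln(0.725) = 0.3216

0.3216


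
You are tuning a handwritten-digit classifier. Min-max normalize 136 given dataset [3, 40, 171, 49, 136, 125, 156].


min=3, max=171
(136-3)/(171-3) = 133/168 = 0.7917

0.7917


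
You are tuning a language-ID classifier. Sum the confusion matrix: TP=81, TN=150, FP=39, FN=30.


Total = TP + TN + FP + FN
= 81 + 150 + 39 + 30
= 300
(Predicted positive: 120, predicted negative: 180)

300


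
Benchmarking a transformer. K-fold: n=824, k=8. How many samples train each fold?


Fold size = 824/8 = 103
Training per fold = 824 - 103 = 721

721


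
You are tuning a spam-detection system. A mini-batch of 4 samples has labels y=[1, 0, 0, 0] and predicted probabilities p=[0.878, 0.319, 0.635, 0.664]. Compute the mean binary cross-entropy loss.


L[0] = -ln(0.878) = 0.1301
L[1] = -ln(1-0.319) = -ln(0.681) = 0.3842
L[2] = -ln(1-0.635) = -ln(0.365) = 1.0079
L[3] = -ln(1-0.664) = -ln(0.336) = 1.0906
mean = (0.1301 + 0.3842 + 1.0079 + 1.0906)/4 = 0.6532

0.6532


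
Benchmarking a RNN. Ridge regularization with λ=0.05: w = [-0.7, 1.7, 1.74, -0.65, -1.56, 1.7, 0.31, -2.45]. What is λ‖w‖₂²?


‖w‖₂² = (-0.7)² + (1.7)² + (1.74)² + (-0.65)² + (-1.56)² + (1.7)² + (0.31)² + (-2.45)²
     = 0.49 + 2.89 + 3.0276 + 0.4225 + 2.4336 + 2.89 + 0.0961 + 6.0025
     = 18.2523
λ·‖w‖₂² = 0.05·18.2523 = 0.912615

0.912615


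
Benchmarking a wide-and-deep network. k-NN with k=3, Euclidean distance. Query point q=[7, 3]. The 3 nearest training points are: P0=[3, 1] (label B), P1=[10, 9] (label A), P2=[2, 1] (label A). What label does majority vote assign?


d(q,P0) = 4.4721  (label B)
d(q,P1) = 6.7082  (label A)
d(q,P2) = 5.3852  (label A)
Votes: A=2, B=1
Majority → A

A


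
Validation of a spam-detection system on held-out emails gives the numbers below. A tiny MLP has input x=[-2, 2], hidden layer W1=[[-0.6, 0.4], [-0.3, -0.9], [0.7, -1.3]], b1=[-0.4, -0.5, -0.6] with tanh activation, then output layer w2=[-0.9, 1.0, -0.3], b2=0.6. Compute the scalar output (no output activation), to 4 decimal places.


z1[0] = (-0.6)·(-2) + (0.4)·(2) - 0.4 = 1.6
z1[1] = (-0.3)·(-2) + (-0.9)·(2) - 0.5 = -1.7
z1[2] = (0.7)·(-2) + (-1.3)·(2) - 0.6 = -4.6
h = tanh(z1) = [0.9217, -0.9354, -0.9998]
output = (-0.9)·(0.9217) + (1.0)·(-0.9354) + (-0.3)·(-0.9998) + 0.6 = -0.865

-0.865


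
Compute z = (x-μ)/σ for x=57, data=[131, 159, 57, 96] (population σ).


μ = 110.75, σ = 38.2255
z = (57 - 110.75)/38.2255 = -1.4061

-1.4061


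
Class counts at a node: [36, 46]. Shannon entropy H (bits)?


Probabilities: [36/82, 46/82] ≈ [0.439, 0.561]
H = -((36/82)·log₂(36/82) + (46/82)·log₂(46/82))
  = 0.9892 bits

0.9892 bits


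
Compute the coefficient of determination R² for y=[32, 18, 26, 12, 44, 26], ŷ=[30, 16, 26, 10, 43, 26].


ȳ = 26.3333
SS_res = Σ(y-ŷ)² = 13
SS_tot = Σ(y-ȳ)² = 619.33
R² = 1 - SS_res/SS_tot = 1 - 0.021 = 0.979

0.979


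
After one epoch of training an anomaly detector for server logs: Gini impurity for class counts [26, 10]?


Probabilities: [26/36, 10/36] ≈ [0.7222, 0.2778]
Σpᵢ² = (676 + 100)/36² = 776/1296
Gini = 1 - Σpᵢ² = 1 - 776/1296 = 0.4012

0.4012


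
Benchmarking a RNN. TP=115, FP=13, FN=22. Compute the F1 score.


Precision = 115/128 = 0.8984
Recall = 115/137 = 0.8394
F1 = 2·P·R/(P+R) = 2·TP/(2·TP+FP+FN) = 230/(230+13+22) = 230/265 = 0.8679

0.8679


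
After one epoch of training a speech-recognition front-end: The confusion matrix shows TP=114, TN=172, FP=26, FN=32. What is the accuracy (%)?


Accuracy = (TP+TN)/(TP+TN+FP+FN)
= (114+172)/(344)
= 286/344 = 83.14%

83.14%


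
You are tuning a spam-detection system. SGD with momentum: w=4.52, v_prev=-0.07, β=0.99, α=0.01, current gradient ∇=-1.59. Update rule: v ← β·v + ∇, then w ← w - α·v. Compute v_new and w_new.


v_new = 0.99·-0.07 - 1.59 = -0.0693 - 1.59 = -1.6593
w_new = 4.52 - 0.01·-1.6593 = 4.52 + 0.016593 = 4.536593

v_new=-1.6593, w_new=4.536593


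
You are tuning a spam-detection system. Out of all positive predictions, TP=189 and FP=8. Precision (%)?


Precision = TP/(TP+FP)
= 189/(189+8)
= 189/197 = 95.94%

95.94%


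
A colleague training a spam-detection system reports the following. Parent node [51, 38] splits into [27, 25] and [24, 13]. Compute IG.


Parent = [51, 38], H_parent = 0.9846
H_left = 0.9989 (n=52), H_right = 0.9353 (n=37)
H_children = (52/89)·0.9989 + (37/89)·0.9353 = 0.9725
IG = 0.9846 - 0.9725 = 0.0121

0.0121


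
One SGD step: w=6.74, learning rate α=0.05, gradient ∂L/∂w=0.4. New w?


w_new = w - α·∇
= 6.74 - 0.05·0.4
= 6.74 - 0.02
= 6.72

6.72


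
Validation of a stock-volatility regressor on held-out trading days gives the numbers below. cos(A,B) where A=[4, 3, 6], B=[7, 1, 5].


A·B = 4·7 + 3·1 + 6·5 = 61
‖A‖ = √61 = 7.8102, ‖B‖ = √75 = 8.6603
cos = 61/(√61·√75) = 61/√4575 = 0.9018

0.9018


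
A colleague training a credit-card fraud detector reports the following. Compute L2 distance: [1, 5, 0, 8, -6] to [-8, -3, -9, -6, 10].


d = √((1+ 8)² + (5+ 3)² + (0+ 9)² + (8+ 6)² + (-6-10)²)
  = √(81 + 64 + 81 + 196 + 256)
  = √678 = 26.0384

26.0384


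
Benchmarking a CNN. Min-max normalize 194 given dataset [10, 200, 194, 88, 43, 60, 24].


min=10, max=200
(194-10)/(200-10) = 184/190 = 0.9684

0.9684


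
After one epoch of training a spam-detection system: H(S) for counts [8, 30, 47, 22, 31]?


Probabilities: [8/138, 30/138, 47/138, 22/138, 31/138] ≈ [0.058, 0.2174, 0.3406, 0.1594, 0.2246]
H = -((8/138)·log₂(8/138) + (30/138)·log₂(30/138) + (47/138)·log₂(47/138) + (22/138)·log₂(22/138) + (31/138)·log₂(31/138))
  = 2.1523 bits

2.1523 bits


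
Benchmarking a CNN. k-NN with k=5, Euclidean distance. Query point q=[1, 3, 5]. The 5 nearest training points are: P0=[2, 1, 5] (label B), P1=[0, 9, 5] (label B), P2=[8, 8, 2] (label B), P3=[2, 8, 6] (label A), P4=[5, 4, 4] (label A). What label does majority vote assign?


d(q,P0) = 2.2361  (label B)
d(q,P1) = 6.0828  (label B)
d(q,P2) = 9.1104  (label B)
d(q,P3) = 5.1962  (label A)
d(q,P4) = 4.2426  (label A)
Votes: A=2, B=3
Majority → B

B


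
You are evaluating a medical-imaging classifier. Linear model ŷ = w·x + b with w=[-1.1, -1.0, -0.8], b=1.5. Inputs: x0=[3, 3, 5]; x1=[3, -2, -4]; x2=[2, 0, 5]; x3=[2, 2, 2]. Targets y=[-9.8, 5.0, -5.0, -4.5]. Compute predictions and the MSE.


ŷ0 = (-1.1)·(3) + (-1.0)·(3) + (-0.8)·(5) + 1.5 = -8.8
ŷ1 = (-1.1)·(3) + (-1.0)·(-2) + (-0.8)·(-4) + 1.5 = 3.4
ŷ2 = (-1.1)·(2) + (-1.0)·(0) + (-0.8)·(5) + 1.5 = -4.7
ŷ3 = (-1.1)·(2) + (-1.0)·(2) + (-0.8)·(2) + 1.5 = -4.3
errors² = [1.0, 2.56, 0.09, 0.04]
MSE = 3.6900/4 = 0.9225

0.9225


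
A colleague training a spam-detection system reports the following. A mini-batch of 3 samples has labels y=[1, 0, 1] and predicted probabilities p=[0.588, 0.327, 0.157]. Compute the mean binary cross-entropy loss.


L[0] = -ln(0.588) = 0.531
L[1] = -ln(1-0.327) = -ln(0.673) = 0.396
L[2] = -ln(0.157) = 1.8515
mean = (0.531 + 0.396 + 1.8515)/3 = 0.9262

0.9262


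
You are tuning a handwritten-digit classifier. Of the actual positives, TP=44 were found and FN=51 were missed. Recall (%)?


Recall = TP/(TP+FN)
= 44/(44+51)
= 44/95 = 46.32%

46.32%


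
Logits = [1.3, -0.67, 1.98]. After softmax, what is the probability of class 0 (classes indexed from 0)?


Exponentials: e^1.3=3.6693, e^-0.67=0.5117, e^1.98=7.2427
Sum = 11.4237
Softmax = [0.3212, 0.0448, 0.634]
p[0] = 3.6693/11.4237 = 0.3212

0.3212


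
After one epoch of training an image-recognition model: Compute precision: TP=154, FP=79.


Precision = TP/(TP+FP)
= 154/(154+79)
= 154/233 = 66.09%

66.09%


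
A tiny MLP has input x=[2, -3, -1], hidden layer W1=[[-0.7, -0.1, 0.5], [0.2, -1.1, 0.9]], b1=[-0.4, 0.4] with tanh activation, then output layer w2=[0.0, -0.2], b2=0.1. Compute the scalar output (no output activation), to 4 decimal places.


z1[0] = (-0.7)·(2) + (-0.1)·(-3) + (0.5)·(-1) - 0.4 = -2.0
z1[1] = (0.2)·(2) + (-1.1)·(-3) + (0.9)·(-1) + 0.4 = 3.2
h = tanh(z1) = [-0.964, 0.9967]
output = (0.0)·(-0.964) + (-0.2)·(0.9967) + 0.1 = -0.0993

-0.0993


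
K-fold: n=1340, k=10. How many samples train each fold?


Fold size = 1340/10 = 134
Training per fold = 1340 - 134 = 1206

1206


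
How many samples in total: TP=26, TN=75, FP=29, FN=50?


Total = TP + TN + FP + FN
= 26 + 75 + 29 + 50
= 180
(Predicted positive: 55, predicted negative: 125)

180


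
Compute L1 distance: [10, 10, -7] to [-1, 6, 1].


d = |10+ 1| + |10-6| + |-7-1|
  = 11 + 4 + 8
  = 23

23


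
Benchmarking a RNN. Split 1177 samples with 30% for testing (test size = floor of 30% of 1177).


Test = ⌊1177·30/100⌋ = 353
Train = 1177 - 353 = 824

Train: 824, Test: 353


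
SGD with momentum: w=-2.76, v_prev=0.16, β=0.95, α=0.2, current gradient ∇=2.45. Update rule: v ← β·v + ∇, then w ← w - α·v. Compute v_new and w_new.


v_new = 0.95·0.16 + 2.45 = 0.152 + 2.45 = 2.602
w_new = -2.76 - 0.2·2.602 = -2.76 - 0.5204 = -3.2804

v_new=2.602, w_new=-3.2804


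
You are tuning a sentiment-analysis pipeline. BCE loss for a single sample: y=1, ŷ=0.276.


BCE = -[y·ln(p) + (1-y)·ln(1-p)]
= -1·ln(0.276) - 0
= -ln(0.276) = 1.2874

1.2874


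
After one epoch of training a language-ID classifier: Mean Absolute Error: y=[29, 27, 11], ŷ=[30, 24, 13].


Absolute errors: |29-30|=1, |27-24|=3, |11-13|=2
Sum = 6
MAE = 6/3 = 2

2


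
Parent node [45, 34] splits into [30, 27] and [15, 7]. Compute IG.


Parent = [45, 34], H_parent = 0.986
H_left = 0.998 (n=57), H_right = 0.9024 (n=22)
H_children = (57/79)·0.998 + (22/79)·0.9024 = 0.9714
IG = 0.986 - 0.9714 = 0.0146

0.0146


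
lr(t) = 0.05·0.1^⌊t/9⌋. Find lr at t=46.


n_drops = ⌊46/9⌋ = 5
lr = 0.05·0.1^5 = 0.05·0.00001 = 0.0000005

0.0000005


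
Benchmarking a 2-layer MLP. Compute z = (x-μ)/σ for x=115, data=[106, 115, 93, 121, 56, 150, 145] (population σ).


μ = 112.2857, σ = 29.6538
z = (115 - 112.2857)/29.6538 = 0.0915

0.0915


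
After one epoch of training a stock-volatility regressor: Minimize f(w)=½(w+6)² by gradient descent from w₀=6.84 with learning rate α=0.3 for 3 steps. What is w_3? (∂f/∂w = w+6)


step 1: grad = 6.84+6 = 12.84; w = 6.84 - 0.3·(12.84) = 2.988
step 2: grad = 2.988+6 = 8.988; w = 2.988 - 0.3·(8.988) = 0.2916
step 3: grad = 0.2916+6 = 6.2916; w = 0.2916 - 0.3·(6.2916) = -1.59588

-1.59588


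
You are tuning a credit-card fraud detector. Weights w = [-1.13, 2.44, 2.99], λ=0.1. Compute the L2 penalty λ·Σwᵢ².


‖w‖₂² = (-1.13)² + (2.44)² + (2.99)²
     = 1.2769 + 5.9536 + 8.9401
     = 16.1706
λ·‖w‖₂² = 0.1·16.1706 = 1.61706

1.61706


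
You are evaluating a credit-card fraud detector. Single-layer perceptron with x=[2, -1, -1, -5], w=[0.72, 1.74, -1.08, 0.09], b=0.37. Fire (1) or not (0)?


z = (2)·(0.72) + (-1)·(1.74) + (-1)·(-1.08) + (-5)·(0.09) + 0.37
  = 0.7
step(z) = 1 (z≥0)

1


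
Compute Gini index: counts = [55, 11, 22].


Probabilities: [55/88, 11/88, 22/88] ≈ [0.625, 0.125, 0.25]
Σpᵢ² = (3025 + 121 + 484)/88² = 3630/7744
Gini = 1 - Σpᵢ² = 1 - 3630/7744 = 0.5312

0.5312


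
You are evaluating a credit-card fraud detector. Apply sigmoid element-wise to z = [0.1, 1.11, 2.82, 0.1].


σ(0.1) = 1/(1+e^-0.1) = 0.525
σ(1.11) = 1/(1+e^-1.11) = 0.7521
σ(2.82) = 1/(1+e^-2.82) = 0.9437
σ(0.1) = 1/(1+e^-0.1) = 0.525
result = [0.525, 0.7521, 0.9437, 0.525]

[0.525, 0.7521, 0.9437, 0.525]


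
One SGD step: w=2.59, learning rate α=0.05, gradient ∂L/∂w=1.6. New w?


w_new = w - α·∇
= 2.59 - 0.05·1.6
= 2.59 - 0.08
= 2.51

2.51


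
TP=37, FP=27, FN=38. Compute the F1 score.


Precision = 37/64 = 0.5781
Recall = 37/75 = 0.4933
F1 = 2·P·R/(P+R) = 2·TP/(2·TP+FP+FN) = 74/(74+27+38) = 74/139 = 0.5324

0.5324


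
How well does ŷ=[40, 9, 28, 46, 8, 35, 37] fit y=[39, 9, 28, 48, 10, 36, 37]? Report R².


ȳ = 29.5714
SS_res = Σ(y-ŷ)² = 10
SS_tot = Σ(y-ȳ)² = 1333.71
R² = 1 - SS_res/SS_tot = 1 - 0.0075 = 0.9925

0.9925


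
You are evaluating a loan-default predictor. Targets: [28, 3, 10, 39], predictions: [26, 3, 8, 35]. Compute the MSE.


Squared errors: (28-26)²=4, (3-3)²=0, (10-8)²=4, (39-35)²=16
Sum = 24
MSE = 24/4 = 6

6


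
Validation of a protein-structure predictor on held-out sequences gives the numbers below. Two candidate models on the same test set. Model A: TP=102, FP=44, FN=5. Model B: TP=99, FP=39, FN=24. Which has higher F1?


Model A: P=102/146=0.6986, R=102/107=0.9533, F1=2PR/(P+R)=2TP/(2TP+FP+FN)=204/253=0.8063
Model B: P=99/138=0.7174, R=99/123=0.8049, F1=2PR/(P+R)=2TP/(2TP+FP+FN)=198/261=0.7586
0.8063 > 0.7586 → Model A

Model A


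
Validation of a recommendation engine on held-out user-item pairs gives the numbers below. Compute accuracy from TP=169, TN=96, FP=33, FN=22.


Accuracy = (TP+TN)/(TP+TN+FP+FN)
= (169+96)/(320)
= 265/320 = 82.81%

82.81%


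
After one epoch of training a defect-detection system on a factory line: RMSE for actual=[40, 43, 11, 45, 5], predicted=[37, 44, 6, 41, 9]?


MSE = 67/5 = 13.4
RMSE = √(67/5) = 3.6606

3.6606


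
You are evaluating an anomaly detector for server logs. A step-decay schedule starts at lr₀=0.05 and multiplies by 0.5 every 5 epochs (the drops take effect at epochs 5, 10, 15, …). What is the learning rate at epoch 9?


n_drops = ⌊9/5⌋ = 1
lr = 0.05·0.5^1 = 0.05·0.5 = 0.025

0.025


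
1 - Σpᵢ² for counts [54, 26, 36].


Probabilities: [54/116, 26/116, 36/116] ≈ [0.4655, 0.2241, 0.3103]
Σpᵢ² = (2916 + 676 + 1296)/116² = 4888/13456
Gini = 1 - Σpᵢ² = 1 - 4888/13456 = 0.6367

0.6367


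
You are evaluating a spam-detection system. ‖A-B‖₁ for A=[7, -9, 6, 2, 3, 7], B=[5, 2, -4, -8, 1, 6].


d = |7-5| + |-9-2| + |6+ 4| + |2+ 8| + |3-1| + |7-6|
  = 2 + 11 + 10 + 10 + 2 + 1
  = 36

36


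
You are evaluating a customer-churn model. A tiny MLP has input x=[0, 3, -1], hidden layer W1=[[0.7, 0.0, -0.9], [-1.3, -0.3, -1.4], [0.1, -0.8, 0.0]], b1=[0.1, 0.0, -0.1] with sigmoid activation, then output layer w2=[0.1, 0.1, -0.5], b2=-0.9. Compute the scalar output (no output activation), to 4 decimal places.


z1[0] = (0.7)·(0) + (0.0)·(3) + (-0.9)·(-1) + 0.1 = 1.0
z1[1] = (-1.3)·(0) + (-0.3)·(3) + (-1.4)·(-1) + 0.0 = 0.5
z1[2] = (0.1)·(0) + (-0.8)·(3) + (0.0)·(-1) - 0.1 = -2.5
h = sigmoid(z1) = [0.7311, 0.6225, 0.0759]
output = (0.1)·(0.7311) + (0.1)·(0.6225) + (-0.5)·(0.0759) - 0.9 = -0.8026

-0.8026


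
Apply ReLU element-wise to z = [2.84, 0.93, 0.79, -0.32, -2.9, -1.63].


ReLU(2.84) = max(0, 2.84) = 2.84
ReLU(0.93) = max(0, 0.93) = 0.93
ReLU(0.79) = max(0, 0.79) = 0.79
ReLU(-0.32) = max(0, -0.32) = 0.0
ReLU(-2.9) = max(0, -2.9) = 0.0
ReLU(-1.63) = max(0, -1.63) = 0.0
result = [2.84, 0.93, 0.79, 0.0, 0.0, 0.0]

[2.84, 0.93, 0.79, 0.0, 0.0, 0.0]


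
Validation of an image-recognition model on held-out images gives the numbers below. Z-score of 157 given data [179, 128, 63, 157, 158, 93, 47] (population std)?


μ = 117.8571, σ = 47.2574
z = (157 - 117.8571)/47.2574 = 0.8283

0.8283


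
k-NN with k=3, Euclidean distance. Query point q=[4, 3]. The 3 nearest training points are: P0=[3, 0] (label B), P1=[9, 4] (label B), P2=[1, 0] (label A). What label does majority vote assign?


d(q,P0) = 3.1623  (label B)
d(q,P1) = 5.099  (label B)
d(q,P2) = 4.2426  (label A)
Votes: A=1, B=2
Majority → B

B


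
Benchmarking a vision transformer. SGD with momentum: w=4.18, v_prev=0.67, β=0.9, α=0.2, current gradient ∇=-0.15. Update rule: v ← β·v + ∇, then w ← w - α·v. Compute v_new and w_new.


v_new = 0.9·0.67 - 0.15 = 0.603 - 0.15 = 0.453
w_new = 4.18 - 0.2·0.453 = 4.18 - 0.0906 = 4.0894

v_new=0.453, w_new=4.0894


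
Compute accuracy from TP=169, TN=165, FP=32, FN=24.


Accuracy = (TP+TN)/(TP+TN+FP+FN)
= (169+165)/(390)
= 334/390 = 85.64%

85.64%


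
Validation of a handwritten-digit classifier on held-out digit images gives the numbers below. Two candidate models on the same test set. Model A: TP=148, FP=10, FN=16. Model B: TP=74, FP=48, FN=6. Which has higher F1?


Model A: P=148/158=0.9367, R=148/164=0.9024, F1=2PR/(P+R)=2TP/(2TP+FP+FN)=296/322=0.9193
Model B: P=74/122=0.6066, R=74/80=0.925, F1=2PR/(P+R)=2TP/(2TP+FP+FN)=148/202=0.7327
0.9193 > 0.7327 → Model A

Model A


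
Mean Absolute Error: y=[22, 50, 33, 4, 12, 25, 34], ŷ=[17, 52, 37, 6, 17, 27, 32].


Absolute errors: |22-17|=5, |50-52|=2, |33-37|=4, |4-6|=2, |12-17|=5, |25-27|=2, |34-32|=2
Sum = 22
MAE = 22/7 = 22/7

22/7


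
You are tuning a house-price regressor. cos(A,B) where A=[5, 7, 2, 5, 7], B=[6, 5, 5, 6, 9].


A·B = 5·6 + 7·5 + 2·5 + 5·6 + 7·9 = 168
‖A‖ = √152 = 12.3288, ‖B‖ = √203 = 14.2478
cos = 168/(√152·√203) = 168/√30856 = 0.9564

0.9564
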